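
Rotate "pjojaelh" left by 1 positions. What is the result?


Input: "pjojaelh", rotate left by 1
First 1 characters: "p"
Remaining characters: "jojaelh"
Concatenate remaining + first: "jojaelh" + "p" = "jojaelhp"

jojaelhp


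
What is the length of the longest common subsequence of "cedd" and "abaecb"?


LCS of "cedd" and "abaecb"
DP table:
           a    b    a    e    c    b
      0    0    0    0    0    0    0
  c   0    0    0    0    0    1    1
  e   0    0    0    0    1    1    1
  d   0    0    0    0    1    1    1
  d   0    0    0    0    1    1    1
LCS length = dp[4][6] = 1

1


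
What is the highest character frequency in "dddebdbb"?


Input: dddebdbb
Character counts:
  'b': 3
  'd': 4
  'e': 1
Maximum frequency: 4

4


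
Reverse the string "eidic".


Input: eidic
Reading characters right to left:
  Position 4: 'c'
  Position 3: 'i'
  Position 2: 'd'
  Position 1: 'i'
  Position 0: 'e'
Reversed: cidie

cidie


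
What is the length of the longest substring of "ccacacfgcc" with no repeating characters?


Input: "ccacacfgcc"
Sliding window (track last position of each char):
  Position 0 ('c'): window [0,0] length 1 -- new best
  Position 1 ('c'): repeat (last at 0), move window start to 1
  Position 1 ('c'): window [1,1] length 1
  Position 2 ('a'): window [1,2] length 2 -- new best
  Position 3 ('c'): repeat (last at 1), move window start to 2
  Position 3 ('c'): window [2,3] length 2
  Position 4 ('a'): repeat (last at 2), move window start to 3
  Position 4 ('a'): window [3,4] length 2
  Position 5 ('c'): repeat (last at 3), move window start to 4
  Position 5 ('c'): window [4,5] length 2
  Position 6 ('f'): window [4,6] length 3 -- new best
  Position 7 ('g'): window [4,7] length 4 -- new best
  Position 8 ('c'): repeat (last at 5), move window start to 6
  Position 8 ('c'): window [6,8] length 3
  Position 9 ('c'): repeat (last at 8), move window start to 9
  Position 9 ('c'): window [9,9] length 1
Longest substring with no repeats: "acfg" with length 4

4


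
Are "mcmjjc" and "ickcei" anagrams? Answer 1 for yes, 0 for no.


Strings: "mcmjjc", "ickcei"
Sorted first:  ccjjmm
Sorted second: cceiik
Differ at position 2: 'j' vs 'e' => not anagrams

0


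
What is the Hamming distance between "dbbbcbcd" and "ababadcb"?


Comparing "dbbbcbcd" and "ababadcb" position by position:
  Position 0: 'd' vs 'a' => differ
  Position 1: 'b' vs 'b' => same
  Position 2: 'b' vs 'a' => differ
  Position 3: 'b' vs 'b' => same
  Position 4: 'c' vs 'a' => differ
  Position 5: 'b' vs 'd' => differ
  Position 6: 'c' vs 'c' => same
  Position 7: 'd' vs 'b' => differ
Total differences (Hamming distance): 5

5


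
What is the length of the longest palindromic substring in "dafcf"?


Input: "dafcf"
Checking substrings for palindromes:
  [2:5] "fcf" (len 3) => palindrome
Longest palindromic substring: "fcf" with length 3

3


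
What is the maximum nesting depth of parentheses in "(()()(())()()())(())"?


Input: "(()()(())()()())(())"
Tracking depth:
  Position 0 '(': depth becomes 1
  Position 1 '(': depth becomes 2
  Position 2 ')': depth becomes 1
  Position 3 '(': depth becomes 2
  Position 4 ')': depth becomes 1
  Position 5 '(': depth becomes 2
  Position 6 '(': depth becomes 3
  Position 7 ')': depth becomes 2
  Position 8 ')': depth becomes 1
  Position 9 '(': depth becomes 2
  Position 10 ')': depth becomes 1
  Position 11 '(': depth becomes 2
  Position 12 ')': depth becomes 1
  Position 13 '(': depth becomes 2
  Position 14 ')': depth becomes 1
  Position 15 ')': depth becomes 0
  Position 16 '(': depth becomes 1
  Position 17 '(': depth becomes 2
  Position 18 ')': depth becomes 1
  Position 19 ')': depth becomes 0
Maximum depth reached: 3

3


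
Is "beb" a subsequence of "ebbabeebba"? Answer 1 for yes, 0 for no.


Check if "beb" is a subsequence of "ebbabeebba"
Greedy scan:
  Position 0 ('e'): no match needed
  Position 1 ('b'): matches sub[0] = 'b'
  Position 2 ('b'): no match needed
  Position 3 ('a'): no match needed
  Position 4 ('b'): no match needed
  Position 5 ('e'): matches sub[1] = 'e'
  Position 6 ('e'): no match needed
  Position 7 ('b'): matches sub[2] = 'b'
  Position 8 ('b'): no match needed
  Position 9 ('a'): no match needed
All 3 characters matched => is a subsequence

1


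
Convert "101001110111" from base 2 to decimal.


Input: "101001110111" in base 2
Positional expansion:
  Digit '1' (value 1) x 2^11 = 2048
  Digit '0' (value 0) x 2^10 = 0
  Digit '1' (value 1) x 2^9 = 512
  Digit '0' (value 0) x 2^8 = 0
  Digit '0' (value 0) x 2^7 = 0
  Digit '1' (value 1) x 2^6 = 64
  Digit '1' (value 1) x 2^5 = 32
  Digit '1' (value 1) x 2^4 = 16
  Digit '0' (value 0) x 2^3 = 0
  Digit '1' (value 1) x 2^2 = 4
  Digit '1' (value 1) x 2^1 = 2
  Digit '1' (value 1) x 2^0 = 1
Sum = 2679

2679


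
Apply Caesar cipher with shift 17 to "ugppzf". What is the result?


Caesar cipher: shift "ugppzf" by 17
  'u' (pos 20) + 17 = pos 11 = 'l'
  'g' (pos 6) + 17 = pos 23 = 'x'
  'p' (pos 15) + 17 = pos 6 = 'g'
  'p' (pos 15) + 17 = pos 6 = 'g'
  'z' (pos 25) + 17 = pos 16 = 'q'
  'f' (pos 5) + 17 = pos 22 = 'w'
Result: lxggqw

lxggqw


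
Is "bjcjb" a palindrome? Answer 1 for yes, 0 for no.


Input: bjcjb
Reversed: bjcjb
  Compare pos 0 ('b') with pos 4 ('b'): match
  Compare pos 1 ('j') with pos 3 ('j'): match
Result: palindrome

1


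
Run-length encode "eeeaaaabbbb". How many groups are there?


Input: eeeaaaabbbb
Scanning for consecutive runs:
  Group 1: 'e' x 3 (positions 0-2)
  Group 2: 'a' x 4 (positions 3-6)
  Group 3: 'b' x 4 (positions 7-10)
Total groups: 3

3


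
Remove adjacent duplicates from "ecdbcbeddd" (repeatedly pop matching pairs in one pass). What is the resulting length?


Input: ecdbcbeddd
Stack-based adjacent duplicate removal:
  Read 'e': push. Stack: e
  Read 'c': push. Stack: ec
  Read 'd': push. Stack: ecd
  Read 'b': push. Stack: ecdb
  Read 'c': push. Stack: ecdbc
  Read 'b': push. Stack: ecdbcb
  Read 'e': push. Stack: ecdbcbe
  Read 'd': push. Stack: ecdbcbed
  Read 'd': matches stack top 'd' => pop. Stack: ecdbcbe
  Read 'd': push. Stack: ecdbcbed
Final stack: "ecdbcbed" (length 8)

8


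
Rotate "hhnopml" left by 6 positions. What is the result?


Input: "hhnopml", rotate left by 6
First 6 characters: "hhnopm"
Remaining characters: "l"
Concatenate remaining + first: "l" + "hhnopm" = "lhhnopm"

lhhnopm


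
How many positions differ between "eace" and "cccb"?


Comparing "eace" and "cccb" position by position:
  Position 0: 'e' vs 'c' => DIFFER
  Position 1: 'a' vs 'c' => DIFFER
  Position 2: 'c' vs 'c' => same
  Position 3: 'e' vs 'b' => DIFFER
Positions that differ: 3

3


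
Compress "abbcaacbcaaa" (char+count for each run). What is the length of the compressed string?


Input: abbcaacbcaaa
Runs:
  'a' x 1 => "a1"
  'b' x 2 => "b2"
  'c' x 1 => "c1"
  'a' x 2 => "a2"
  'c' x 1 => "c1"
  'b' x 1 => "b1"
  'c' x 1 => "c1"
  'a' x 3 => "a3"
Compressed: "a1b2c1a2c1b1c1a3"
Compressed length: 16

16


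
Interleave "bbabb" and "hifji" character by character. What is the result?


Interleaving "bbabb" and "hifji":
  Position 0: 'b' from first, 'h' from second => "bh"
  Position 1: 'b' from first, 'i' from second => "bi"
  Position 2: 'a' from first, 'f' from second => "af"
  Position 3: 'b' from first, 'j' from second => "bj"
  Position 4: 'b' from first, 'i' from second => "bi"
Result: bhbiafbjbi

bhbiafbjbi


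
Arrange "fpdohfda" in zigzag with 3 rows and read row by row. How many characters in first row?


Zigzag "fpdohfda" into 3 rows:
Placing characters:
  'f' => row 0
  'p' => row 1
  'd' => row 2
  'o' => row 1
  'h' => row 0
  'f' => row 1
  'd' => row 2
  'a' => row 1
Rows:
  Row 0: "fh"
  Row 1: "pofa"
  Row 2: "dd"
First row length: 2

2


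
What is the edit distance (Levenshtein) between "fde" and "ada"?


Computing edit distance: "fde" -> "ada"
DP table:
           a    d    a
      0    1    2    3
  f   1    1    2    3
  d   2    2    1    2
  e   3    3    2    2
Edit distance = dp[3][3] = 2

2


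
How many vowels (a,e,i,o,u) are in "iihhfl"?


Input: iihhfl
Checking each character:
  'i' at position 0: vowel (running total: 1)
  'i' at position 1: vowel (running total: 2)
  'h' at position 2: consonant
  'h' at position 3: consonant
  'f' at position 4: consonant
  'l' at position 5: consonant
Total vowels: 2

2


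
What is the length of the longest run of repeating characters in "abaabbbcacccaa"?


Input: "abaabbbcacccaa"
Scanning for longest run:
  Position 1 ('b'): new char, reset run to 1
  Position 2 ('a'): new char, reset run to 1
  Position 3 ('a'): continues run of 'a', length=2
  Position 4 ('b'): new char, reset run to 1
  Position 5 ('b'): continues run of 'b', length=2
  Position 6 ('b'): continues run of 'b', length=3
  Position 7 ('c'): new char, reset run to 1
  Position 8 ('a'): new char, reset run to 1
  Position 9 ('c'): new char, reset run to 1
  Position 10 ('c'): continues run of 'c', length=2
  Position 11 ('c'): continues run of 'c', length=3
  Position 12 ('a'): new char, reset run to 1
  Position 13 ('a'): continues run of 'a', length=2
Longest run: 'b' with length 3

3


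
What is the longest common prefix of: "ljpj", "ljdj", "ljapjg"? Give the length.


Words: ljpj, ljdj, ljapjg
  Position 0: all 'l' => match
  Position 1: all 'j' => match
  Position 2: ('p', 'd', 'a') => mismatch, stop
LCP = "lj" (length 2)

2


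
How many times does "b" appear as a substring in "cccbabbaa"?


Searching for "b" in "cccbabbaa"
Scanning each position:
  Position 0: "c" => no
  Position 1: "c" => no
  Position 2: "c" => no
  Position 3: "b" => MATCH
  Position 4: "a" => no
  Position 5: "b" => MATCH
  Position 6: "b" => MATCH
  Position 7: "a" => no
  Position 8: "a" => no
Total occurrences: 3

3


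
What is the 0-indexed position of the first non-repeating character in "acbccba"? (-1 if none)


Input: acbccba
Character frequencies:
  'a': 2
  'b': 2
  'c': 3
Scanning left to right for freq == 1:
  Position 0 ('a'): freq=2, skip
  Position 1 ('c'): freq=3, skip
  Position 2 ('b'): freq=2, skip
  Position 3 ('c'): freq=3, skip
  Position 4 ('c'): freq=3, skip
  Position 5 ('b'): freq=2, skip
  Position 6 ('a'): freq=2, skip
  No unique character found => answer = -1

-1


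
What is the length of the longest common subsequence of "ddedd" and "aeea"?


LCS of "ddedd" and "aeea"
DP table:
           a    e    e    a
      0    0    0    0    0
  d   0    0    0    0    0
  d   0    0    0    0    0
  e   0    0    1    1    1
  d   0    0    1    1    1
  d   0    0    1    1    1
LCS length = dp[5][4] = 1

1


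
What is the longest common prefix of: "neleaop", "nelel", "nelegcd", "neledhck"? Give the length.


Words: neleaop, nelel, nelegcd, neledhck
  Position 0: all 'n' => match
  Position 1: all 'e' => match
  Position 2: all 'l' => match
  Position 3: all 'e' => match
  Position 4: ('a', 'l', 'g', 'd') => mismatch, stop
LCP = "nele" (length 4)

4


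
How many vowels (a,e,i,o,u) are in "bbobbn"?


Input: bbobbn
Checking each character:
  'b' at position 0: consonant
  'b' at position 1: consonant
  'o' at position 2: vowel (running total: 1)
  'b' at position 3: consonant
  'b' at position 4: consonant
  'n' at position 5: consonant
Total vowels: 1

1


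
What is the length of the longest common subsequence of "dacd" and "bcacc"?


LCS of "dacd" and "bcacc"
DP table:
           b    c    a    c    c
      0    0    0    0    0    0
  d   0    0    0    0    0    0
  a   0    0    0    1    1    1
  c   0    0    1    1    2    2
  d   0    0    1    1    2    2
LCS length = dp[4][5] = 2

2


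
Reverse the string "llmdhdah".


Input: llmdhdah
Reading characters right to left:
  Position 7: 'h'
  Position 6: 'a'
  Position 5: 'd'
  Position 4: 'h'
  Position 3: 'd'
  Position 2: 'm'
  Position 1: 'l'
  Position 0: 'l'
Reversed: hadhdmll

hadhdmll


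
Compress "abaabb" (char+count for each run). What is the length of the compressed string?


Input: abaabb
Runs:
  'a' x 1 => "a1"
  'b' x 1 => "b1"
  'a' x 2 => "a2"
  'b' x 2 => "b2"
Compressed: "a1b1a2b2"
Compressed length: 8

8


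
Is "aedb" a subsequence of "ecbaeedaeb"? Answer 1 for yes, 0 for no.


Check if "aedb" is a subsequence of "ecbaeedaeb"
Greedy scan:
  Position 0 ('e'): no match needed
  Position 1 ('c'): no match needed
  Position 2 ('b'): no match needed
  Position 3 ('a'): matches sub[0] = 'a'
  Position 4 ('e'): matches sub[1] = 'e'
  Position 5 ('e'): no match needed
  Position 6 ('d'): matches sub[2] = 'd'
  Position 7 ('a'): no match needed
  Position 8 ('e'): no match needed
  Position 9 ('b'): matches sub[3] = 'b'
All 4 characters matched => is a subsequence

1


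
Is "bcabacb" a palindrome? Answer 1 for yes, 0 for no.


Input: bcabacb
Reversed: bcabacb
  Compare pos 0 ('b') with pos 6 ('b'): match
  Compare pos 1 ('c') with pos 5 ('c'): match
  Compare pos 2 ('a') with pos 4 ('a'): match
Result: palindrome

1


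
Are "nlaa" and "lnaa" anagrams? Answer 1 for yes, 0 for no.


Strings: "nlaa", "lnaa"
Sorted first:  aaln
Sorted second: aaln
Sorted forms match => anagrams

1


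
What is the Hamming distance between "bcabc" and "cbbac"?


Comparing "bcabc" and "cbbac" position by position:
  Position 0: 'b' vs 'c' => differ
  Position 1: 'c' vs 'b' => differ
  Position 2: 'a' vs 'b' => differ
  Position 3: 'b' vs 'a' => differ
  Position 4: 'c' vs 'c' => same
Total differences (Hamming distance): 4

4


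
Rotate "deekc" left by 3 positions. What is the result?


Input: "deekc", rotate left by 3
First 3 characters: "dee"
Remaining characters: "kc"
Concatenate remaining + first: "kc" + "dee" = "kcdee"

kcdee


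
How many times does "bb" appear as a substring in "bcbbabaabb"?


Searching for "bb" in "bcbbabaabb"
Scanning each position:
  Position 0: "bc" => no
  Position 1: "cb" => no
  Position 2: "bb" => MATCH
  Position 3: "ba" => no
  Position 4: "ab" => no
  Position 5: "ba" => no
  Position 6: "aa" => no
  Position 7: "ab" => no
  Position 8: "bb" => MATCH
Total occurrences: 2

2


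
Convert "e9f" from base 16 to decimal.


Input: "e9f" in base 16
Positional expansion:
  Digit 'e' (value 14) x 16^2 = 3584
  Digit '9' (value 9) x 16^1 = 144
  Digit 'f' (value 15) x 16^0 = 15
Sum = 3743

3743


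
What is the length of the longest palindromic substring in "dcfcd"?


Input: "dcfcd"
Checking substrings for palindromes:
  [0:5] "dcfcd" (len 5) => palindrome
  [1:4] "cfc" (len 3) => palindrome
Longest palindromic substring: "dcfcd" with length 5

5


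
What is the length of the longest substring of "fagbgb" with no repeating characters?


Input: "fagbgb"
Sliding window (track last position of each char):
  Position 0 ('f'): window [0,0] length 1 -- new best
  Position 1 ('a'): window [0,1] length 2 -- new best
  Position 2 ('g'): window [0,2] length 3 -- new best
  Position 3 ('b'): window [0,3] length 4 -- new best
  Position 4 ('g'): repeat (last at 2), move window start to 3
  Position 4 ('g'): window [3,4] length 2
  Position 5 ('b'): repeat (last at 3), move window start to 4
  Position 5 ('b'): window [4,5] length 2
Longest substring with no repeats: "fagb" with length 4

4


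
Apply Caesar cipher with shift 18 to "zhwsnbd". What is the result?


Caesar cipher: shift "zhwsnbd" by 18
  'z' (pos 25) + 18 = pos 17 = 'r'
  'h' (pos 7) + 18 = pos 25 = 'z'
  'w' (pos 22) + 18 = pos 14 = 'o'
  's' (pos 18) + 18 = pos 10 = 'k'
  'n' (pos 13) + 18 = pos 5 = 'f'
  'b' (pos 1) + 18 = pos 19 = 't'
  'd' (pos 3) + 18 = pos 21 = 'v'
Result: rzokftv

rzokftv


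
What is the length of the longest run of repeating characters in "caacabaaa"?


Input: "caacabaaa"
Scanning for longest run:
  Position 1 ('a'): new char, reset run to 1
  Position 2 ('a'): continues run of 'a', length=2
  Position 3 ('c'): new char, reset run to 1
  Position 4 ('a'): new char, reset run to 1
  Position 5 ('b'): new char, reset run to 1
  Position 6 ('a'): new char, reset run to 1
  Position 7 ('a'): continues run of 'a', length=2
  Position 8 ('a'): continues run of 'a', length=3
Longest run: 'a' with length 3

3


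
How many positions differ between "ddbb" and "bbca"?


Comparing "ddbb" and "bbca" position by position:
  Position 0: 'd' vs 'b' => DIFFER
  Position 1: 'd' vs 'b' => DIFFER
  Position 2: 'b' vs 'c' => DIFFER
  Position 3: 'b' vs 'a' => DIFFER
Positions that differ: 4

4


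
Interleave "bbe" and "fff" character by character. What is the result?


Interleaving "bbe" and "fff":
  Position 0: 'b' from first, 'f' from second => "bf"
  Position 1: 'b' from first, 'f' from second => "bf"
  Position 2: 'e' from first, 'f' from second => "ef"
Result: bfbfef

bfbfef


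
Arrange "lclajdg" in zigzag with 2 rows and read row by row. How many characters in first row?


Zigzag "lclajdg" into 2 rows:
Placing characters:
  'l' => row 0
  'c' => row 1
  'l' => row 0
  'a' => row 1
  'j' => row 0
  'd' => row 1
  'g' => row 0
Rows:
  Row 0: "lljg"
  Row 1: "cad"
First row length: 4

4


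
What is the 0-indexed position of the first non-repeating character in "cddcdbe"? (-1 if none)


Input: cddcdbe
Character frequencies:
  'b': 1
  'c': 2
  'd': 3
  'e': 1
Scanning left to right for freq == 1:
  Position 0 ('c'): freq=2, skip
  Position 1 ('d'): freq=3, skip
  Position 2 ('d'): freq=3, skip
  Position 3 ('c'): freq=2, skip
  Position 4 ('d'): freq=3, skip
  Position 5 ('b'): unique! => answer = 5

5


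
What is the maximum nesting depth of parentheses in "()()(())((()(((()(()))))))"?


Input: "()()(())((()(((()(()))))))"
Tracking depth:
  Position 0 '(': depth becomes 1
  Position 1 ')': depth becomes 0
  Position 2 '(': depth becomes 1
  Position 3 ')': depth becomes 0
  Position 4 '(': depth becomes 1
  Position 5 '(': depth becomes 2
  Position 6 ')': depth becomes 1
  Position 7 ')': depth becomes 0
  Position 8 '(': depth becomes 1
  Position 9 '(': depth becomes 2
  Position 10 '(': depth becomes 3
  Position 11 ')': depth becomes 2
  Position 12 '(': depth becomes 3
  Position 13 '(': depth becomes 4
  Position 14 '(': depth becomes 5
  Position 15 '(': depth becomes 6
  Position 16 ')': depth becomes 5
  Position 17 '(': depth becomes 6
  Position 18 '(': depth becomes 7
  Position 19 ')': depth becomes 6
  Position 20 ')': depth becomes 5
  Position 21 ')': depth becomes 4
  Position 22 ')': depth becomes 3
  Position 23 ')': depth becomes 2
  Position 24 ')': depth becomes 1
  Position 25 ')': depth becomes 0
Maximum depth reached: 7

7


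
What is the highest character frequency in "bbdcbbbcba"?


Input: bbdcbbbcba
Character counts:
  'a': 1
  'b': 6
  'c': 2
  'd': 1
Maximum frequency: 6

6


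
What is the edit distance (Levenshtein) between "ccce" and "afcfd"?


Computing edit distance: "ccce" -> "afcfd"
DP table:
           a    f    c    f    d
      0    1    2    3    4    5
  c   1    1    2    2    3    4
  c   2    2    2    2    3    4
  c   3    3    3    2    3    4
  e   4    4    4    3    3    4
Edit distance = dp[4][5] = 4

4


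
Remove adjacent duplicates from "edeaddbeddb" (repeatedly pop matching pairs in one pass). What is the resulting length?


Input: edeaddbeddb
Stack-based adjacent duplicate removal:
  Read 'e': push. Stack: e
  Read 'd': push. Stack: ed
  Read 'e': push. Stack: ede
  Read 'a': push. Stack: edea
  Read 'd': push. Stack: edead
  Read 'd': matches stack top 'd' => pop. Stack: edea
  Read 'b': push. Stack: edeab
  Read 'e': push. Stack: edeabe
  Read 'd': push. Stack: edeabed
  Read 'd': matches stack top 'd' => pop. Stack: edeabe
  Read 'b': push. Stack: edeabeb
Final stack: "edeabeb" (length 7)

7


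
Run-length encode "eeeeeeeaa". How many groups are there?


Input: eeeeeeeaa
Scanning for consecutive runs:
  Group 1: 'e' x 7 (positions 0-6)
  Group 2: 'a' x 2 (positions 7-8)
Total groups: 2

2


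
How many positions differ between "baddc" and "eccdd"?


Comparing "baddc" and "eccdd" position by position:
  Position 0: 'b' vs 'e' => DIFFER
  Position 1: 'a' vs 'c' => DIFFER
  Position 2: 'd' vs 'c' => DIFFER
  Position 3: 'd' vs 'd' => same
  Position 4: 'c' vs 'd' => DIFFER
Positions that differ: 4

4


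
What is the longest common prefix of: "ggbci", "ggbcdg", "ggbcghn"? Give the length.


Words: ggbci, ggbcdg, ggbcghn
  Position 0: all 'g' => match
  Position 1: all 'g' => match
  Position 2: all 'b' => match
  Position 3: all 'c' => match
  Position 4: ('i', 'd', 'g') => mismatch, stop
LCP = "ggbc" (length 4)

4


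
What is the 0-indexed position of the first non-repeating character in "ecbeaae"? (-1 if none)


Input: ecbeaae
Character frequencies:
  'a': 2
  'b': 1
  'c': 1
  'e': 3
Scanning left to right for freq == 1:
  Position 0 ('e'): freq=3, skip
  Position 1 ('c'): unique! => answer = 1

1


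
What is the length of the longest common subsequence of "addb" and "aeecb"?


LCS of "addb" and "aeecb"
DP table:
           a    e    e    c    b
      0    0    0    0    0    0
  a   0    1    1    1    1    1
  d   0    1    1    1    1    1
  d   0    1    1    1    1    1
  b   0    1    1    1    1    2
LCS length = dp[4][5] = 2

2


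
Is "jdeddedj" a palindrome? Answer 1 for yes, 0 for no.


Input: jdeddedj
Reversed: jdeddedj
  Compare pos 0 ('j') with pos 7 ('j'): match
  Compare pos 1 ('d') with pos 6 ('d'): match
  Compare pos 2 ('e') with pos 5 ('e'): match
  Compare pos 3 ('d') with pos 4 ('d'): match
Result: palindrome

1


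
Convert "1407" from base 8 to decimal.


Input: "1407" in base 8
Positional expansion:
  Digit '1' (value 1) x 8^3 = 512
  Digit '4' (value 4) x 8^2 = 256
  Digit '0' (value 0) x 8^1 = 0
  Digit '7' (value 7) x 8^0 = 7
Sum = 775

775


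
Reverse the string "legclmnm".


Input: legclmnm
Reading characters right to left:
  Position 7: 'm'
  Position 6: 'n'
  Position 5: 'm'
  Position 4: 'l'
  Position 3: 'c'
  Position 2: 'g'
  Position 1: 'e'
  Position 0: 'l'
Reversed: mnmlcgel

mnmlcgel


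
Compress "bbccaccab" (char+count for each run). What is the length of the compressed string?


Input: bbccaccab
Runs:
  'b' x 2 => "b2"
  'c' x 2 => "c2"
  'a' x 1 => "a1"
  'c' x 2 => "c2"
  'a' x 1 => "a1"
  'b' x 1 => "b1"
Compressed: "b2c2a1c2a1b1"
Compressed length: 12

12


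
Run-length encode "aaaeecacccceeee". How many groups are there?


Input: aaaeecacccceeee
Scanning for consecutive runs:
  Group 1: 'a' x 3 (positions 0-2)
  Group 2: 'e' x 2 (positions 3-4)
  Group 3: 'c' x 1 (positions 5-5)
  Group 4: 'a' x 1 (positions 6-6)
  Group 5: 'c' x 4 (positions 7-10)
  Group 6: 'e' x 4 (positions 11-14)
Total groups: 6

6


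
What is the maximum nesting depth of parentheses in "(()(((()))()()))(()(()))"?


Input: "(()(((()))()()))(()(()))"
Tracking depth:
  Position 0 '(': depth becomes 1
  Position 1 '(': depth becomes 2
  Position 2 ')': depth becomes 1
  Position 3 '(': depth becomes 2
  Position 4 '(': depth becomes 3
  Position 5 '(': depth becomes 4
  Position 6 '(': depth becomes 5
  Position 7 ')': depth becomes 4
  Position 8 ')': depth becomes 3
  Position 9 ')': depth becomes 2
  Position 10 '(': depth becomes 3
  Position 11 ')': depth becomes 2
  Position 12 '(': depth becomes 3
  Position 13 ')': depth becomes 2
  Position 14 ')': depth becomes 1
  Position 15 ')': depth becomes 0
  Position 16 '(': depth becomes 1
  Position 17 '(': depth becomes 2
  Position 18 ')': depth becomes 1
  Position 19 '(': depth becomes 2
  Position 20 '(': depth becomes 3
  Position 21 ')': depth becomes 2
  Position 22 ')': depth becomes 1
  Position 23 ')': depth becomes 0
Maximum depth reached: 5

5


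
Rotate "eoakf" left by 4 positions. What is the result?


Input: "eoakf", rotate left by 4
First 4 characters: "eoak"
Remaining characters: "f"
Concatenate remaining + first: "f" + "eoak" = "feoak"

feoak


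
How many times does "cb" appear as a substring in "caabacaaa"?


Searching for "cb" in "caabacaaa"
Scanning each position:
  Position 0: "ca" => no
  Position 1: "aa" => no
  Position 2: "ab" => no
  Position 3: "ba" => no
  Position 4: "ac" => no
  Position 5: "ca" => no
  Position 6: "aa" => no
  Position 7: "aa" => no
Total occurrences: 0

0


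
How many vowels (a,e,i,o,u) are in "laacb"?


Input: laacb
Checking each character:
  'l' at position 0: consonant
  'a' at position 1: vowel (running total: 1)
  'a' at position 2: vowel (running total: 2)
  'c' at position 3: consonant
  'b' at position 4: consonant
Total vowels: 2

2


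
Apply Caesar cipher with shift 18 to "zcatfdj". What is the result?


Caesar cipher: shift "zcatfdj" by 18
  'z' (pos 25) + 18 = pos 17 = 'r'
  'c' (pos 2) + 18 = pos 20 = 'u'
  'a' (pos 0) + 18 = pos 18 = 's'
  't' (pos 19) + 18 = pos 11 = 'l'
  'f' (pos 5) + 18 = pos 23 = 'x'
  'd' (pos 3) + 18 = pos 21 = 'v'
  'j' (pos 9) + 18 = pos 1 = 'b'
Result: ruslxvb

ruslxvb


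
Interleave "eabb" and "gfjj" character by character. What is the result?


Interleaving "eabb" and "gfjj":
  Position 0: 'e' from first, 'g' from second => "eg"
  Position 1: 'a' from first, 'f' from second => "af"
  Position 2: 'b' from first, 'j' from second => "bj"
  Position 3: 'b' from first, 'j' from second => "bj"
Result: egafbjbj

egafbjbj


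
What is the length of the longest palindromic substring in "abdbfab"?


Input: "abdbfab"
Checking substrings for palindromes:
  [1:4] "bdb" (len 3) => palindrome
Longest palindromic substring: "bdb" with length 3

3


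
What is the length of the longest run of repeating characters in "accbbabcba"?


Input: "accbbabcba"
Scanning for longest run:
  Position 1 ('c'): new char, reset run to 1
  Position 2 ('c'): continues run of 'c', length=2
  Position 3 ('b'): new char, reset run to 1
  Position 4 ('b'): continues run of 'b', length=2
  Position 5 ('a'): new char, reset run to 1
  Position 6 ('b'): new char, reset run to 1
  Position 7 ('c'): new char, reset run to 1
  Position 8 ('b'): new char, reset run to 1
  Position 9 ('a'): new char, reset run to 1
Longest run: 'c' with length 2

2


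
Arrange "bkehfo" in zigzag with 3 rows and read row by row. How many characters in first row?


Zigzag "bkehfo" into 3 rows:
Placing characters:
  'b' => row 0
  'k' => row 1
  'e' => row 2
  'h' => row 1
  'f' => row 0
  'o' => row 1
Rows:
  Row 0: "bf"
  Row 1: "kho"
  Row 2: "e"
First row length: 2

2


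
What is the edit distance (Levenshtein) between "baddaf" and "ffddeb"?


Computing edit distance: "baddaf" -> "ffddeb"
DP table:
           f    f    d    d    e    b
      0    1    2    3    4    5    6
  b   1    1    2    3    4    5    5
  a   2    2    2    3    4    5    6
  d   3    3    3    2    3    4    5
  d   4    4    4    3    2    3    4
  a   5    5    5    4    3    3    4
  f   6    5    5    5    4    4    4
Edit distance = dp[6][6] = 4

4


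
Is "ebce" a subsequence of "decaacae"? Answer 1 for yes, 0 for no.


Check if "ebce" is a subsequence of "decaacae"
Greedy scan:
  Position 0 ('d'): no match needed
  Position 1 ('e'): matches sub[0] = 'e'
  Position 2 ('c'): no match needed
  Position 3 ('a'): no match needed
  Position 4 ('a'): no match needed
  Position 5 ('c'): no match needed
  Position 6 ('a'): no match needed
  Position 7 ('e'): no match needed
Only matched 1/4 characters => not a subsequence

0


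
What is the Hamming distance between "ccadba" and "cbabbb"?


Comparing "ccadba" and "cbabbb" position by position:
  Position 0: 'c' vs 'c' => same
  Position 1: 'c' vs 'b' => differ
  Position 2: 'a' vs 'a' => same
  Position 3: 'd' vs 'b' => differ
  Position 4: 'b' vs 'b' => same
  Position 5: 'a' vs 'b' => differ
Total differences (Hamming distance): 3

3


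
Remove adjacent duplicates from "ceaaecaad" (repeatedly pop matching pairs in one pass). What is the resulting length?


Input: ceaaecaad
Stack-based adjacent duplicate removal:
  Read 'c': push. Stack: c
  Read 'e': push. Stack: ce
  Read 'a': push. Stack: cea
  Read 'a': matches stack top 'a' => pop. Stack: ce
  Read 'e': matches stack top 'e' => pop. Stack: c
  Read 'c': matches stack top 'c' => pop. Stack: (empty)
  Read 'a': push. Stack: a
  Read 'a': matches stack top 'a' => pop. Stack: (empty)
  Read 'd': push. Stack: d
Final stack: "d" (length 1)

1


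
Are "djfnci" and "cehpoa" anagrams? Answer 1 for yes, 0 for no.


Strings: "djfnci", "cehpoa"
Sorted first:  cdfijn
Sorted second: acehop
Differ at position 0: 'c' vs 'a' => not anagrams

0


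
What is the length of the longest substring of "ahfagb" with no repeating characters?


Input: "ahfagb"
Sliding window (track last position of each char):
  Position 0 ('a'): window [0,0] length 1 -- new best
  Position 1 ('h'): window [0,1] length 2 -- new best
  Position 2 ('f'): window [0,2] length 3 -- new best
  Position 3 ('a'): repeat (last at 0), move window start to 1
  Position 3 ('a'): window [1,3] length 3
  Position 4 ('g'): window [1,4] length 4 -- new best
  Position 5 ('b'): window [1,5] length 5 -- new best
Longest substring with no repeats: "hfagb" with length 5

5


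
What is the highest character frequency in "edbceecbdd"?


Input: edbceecbdd
Character counts:
  'b': 2
  'c': 2
  'd': 3
  'e': 3
Maximum frequency: 3

3


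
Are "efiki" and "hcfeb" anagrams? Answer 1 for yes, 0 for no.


Strings: "efiki", "hcfeb"
Sorted first:  efiik
Sorted second: bcefh
Differ at position 0: 'e' vs 'b' => not anagrams

0


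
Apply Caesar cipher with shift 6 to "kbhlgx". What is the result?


Caesar cipher: shift "kbhlgx" by 6
  'k' (pos 10) + 6 = pos 16 = 'q'
  'b' (pos 1) + 6 = pos 7 = 'h'
  'h' (pos 7) + 6 = pos 13 = 'n'
  'l' (pos 11) + 6 = pos 17 = 'r'
  'g' (pos 6) + 6 = pos 12 = 'm'
  'x' (pos 23) + 6 = pos 3 = 'd'
Result: qhnrmd

qhnrmd


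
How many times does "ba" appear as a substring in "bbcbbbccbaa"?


Searching for "ba" in "bbcbbbccbaa"
Scanning each position:
  Position 0: "bb" => no
  Position 1: "bc" => no
  Position 2: "cb" => no
  Position 3: "bb" => no
  Position 4: "bb" => no
  Position 5: "bc" => no
  Position 6: "cc" => no
  Position 7: "cb" => no
  Position 8: "ba" => MATCH
  Position 9: "aa" => no
Total occurrences: 1

1


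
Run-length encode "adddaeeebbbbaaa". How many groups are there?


Input: adddaeeebbbbaaa
Scanning for consecutive runs:
  Group 1: 'a' x 1 (positions 0-0)
  Group 2: 'd' x 3 (positions 1-3)
  Group 3: 'a' x 1 (positions 4-4)
  Group 4: 'e' x 3 (positions 5-7)
  Group 5: 'b' x 4 (positions 8-11)
  Group 6: 'a' x 3 (positions 12-14)
Total groups: 6

6


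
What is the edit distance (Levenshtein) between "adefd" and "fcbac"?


Computing edit distance: "adefd" -> "fcbac"
DP table:
           f    c    b    a    c
      0    1    2    3    4    5
  a   1    1    2    3    3    4
  d   2    2    2    3    4    4
  e   3    3    3    3    4    5
  f   4    3    4    4    4    5
  d   5    4    4    5    5    5
Edit distance = dp[5][5] = 5

5


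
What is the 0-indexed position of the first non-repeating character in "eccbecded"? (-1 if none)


Input: eccbecded
Character frequencies:
  'b': 1
  'c': 3
  'd': 2
  'e': 3
Scanning left to right for freq == 1:
  Position 0 ('e'): freq=3, skip
  Position 1 ('c'): freq=3, skip
  Position 2 ('c'): freq=3, skip
  Position 3 ('b'): unique! => answer = 3

3


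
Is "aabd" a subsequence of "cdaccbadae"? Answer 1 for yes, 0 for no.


Check if "aabd" is a subsequence of "cdaccbadae"
Greedy scan:
  Position 0 ('c'): no match needed
  Position 1 ('d'): no match needed
  Position 2 ('a'): matches sub[0] = 'a'
  Position 3 ('c'): no match needed
  Position 4 ('c'): no match needed
  Position 5 ('b'): no match needed
  Position 6 ('a'): matches sub[1] = 'a'
  Position 7 ('d'): no match needed
  Position 8 ('a'): no match needed
  Position 9 ('e'): no match needed
Only matched 2/4 characters => not a subsequence

0


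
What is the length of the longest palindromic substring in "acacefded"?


Input: "acacefded"
Checking substrings for palindromes:
  [0:3] "aca" (len 3) => palindrome
  [1:4] "cac" (len 3) => palindrome
  [6:9] "ded" (len 3) => palindrome
Longest palindromic substring: "aca" with length 3

3


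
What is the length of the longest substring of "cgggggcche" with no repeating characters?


Input: "cgggggcche"
Sliding window (track last position of each char):
  Position 0 ('c'): window [0,0] length 1 -- new best
  Position 1 ('g'): window [0,1] length 2 -- new best
  Position 2 ('g'): repeat (last at 1), move window start to 2
  Position 2 ('g'): window [2,2] length 1
  Position 3 ('g'): repeat (last at 2), move window start to 3
  Position 3 ('g'): window [3,3] length 1
  Position 4 ('g'): repeat (last at 3), move window start to 4
  Position 4 ('g'): window [4,4] length 1
  Position 5 ('g'): repeat (last at 4), move window start to 5
  Position 5 ('g'): window [5,5] length 1
  Position 6 ('c'): window [5,6] length 2
  Position 7 ('c'): repeat (last at 6), move window start to 7
  Position 7 ('c'): window [7,7] length 1
  Position 8 ('h'): window [7,8] length 2
  Position 9 ('e'): window [7,9] length 3 -- new best
Longest substring with no repeats: "che" with length 3

3


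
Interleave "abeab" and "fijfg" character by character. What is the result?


Interleaving "abeab" and "fijfg":
  Position 0: 'a' from first, 'f' from second => "af"
  Position 1: 'b' from first, 'i' from second => "bi"
  Position 2: 'e' from first, 'j' from second => "ej"
  Position 3: 'a' from first, 'f' from second => "af"
  Position 4: 'b' from first, 'g' from second => "bg"
Result: afbiejafbg

afbiejafbg


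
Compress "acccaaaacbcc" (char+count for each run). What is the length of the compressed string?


Input: acccaaaacbcc
Runs:
  'a' x 1 => "a1"
  'c' x 3 => "c3"
  'a' x 4 => "a4"
  'c' x 1 => "c1"
  'b' x 1 => "b1"
  'c' x 2 => "c2"
Compressed: "a1c3a4c1b1c2"
Compressed length: 12

12


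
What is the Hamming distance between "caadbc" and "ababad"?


Comparing "caadbc" and "ababad" position by position:
  Position 0: 'c' vs 'a' => differ
  Position 1: 'a' vs 'b' => differ
  Position 2: 'a' vs 'a' => same
  Position 3: 'd' vs 'b' => differ
  Position 4: 'b' vs 'a' => differ
  Position 5: 'c' vs 'd' => differ
Total differences (Hamming distance): 5

5


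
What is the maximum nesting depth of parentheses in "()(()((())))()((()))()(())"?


Input: "()(()((())))()((()))()(())"
Tracking depth:
  Position 0 '(': depth becomes 1
  Position 1 ')': depth becomes 0
  Position 2 '(': depth becomes 1
  Position 3 '(': depth becomes 2
  Position 4 ')': depth becomes 1
  Position 5 '(': depth becomes 2
  Position 6 '(': depth becomes 3
  Position 7 '(': depth becomes 4
  Position 8 ')': depth becomes 3
  Position 9 ')': depth becomes 2
  Position 10 ')': depth becomes 1
  Position 11 ')': depth becomes 0
  Position 12 '(': depth becomes 1
  Position 13 ')': depth becomes 0
  Position 14 '(': depth becomes 1
  Position 15 '(': depth becomes 2
  Position 16 '(': depth becomes 3
  Position 17 ')': depth becomes 2
  Position 18 ')': depth becomes 1
  Position 19 ')': depth becomes 0
  Position 20 '(': depth becomes 1
  Position 21 ')': depth becomes 0
  Position 22 '(': depth becomes 1
  Position 23 '(': depth becomes 2
  Position 24 ')': depth becomes 1
  Position 25 ')': depth becomes 0
Maximum depth reached: 4

4


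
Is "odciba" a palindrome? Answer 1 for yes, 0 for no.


Input: odciba
Reversed: abicdo
  Compare pos 0 ('o') with pos 5 ('a'): MISMATCH
  Compare pos 1 ('d') with pos 4 ('b'): MISMATCH
  Compare pos 2 ('c') with pos 3 ('i'): MISMATCH
Result: not a palindrome

0


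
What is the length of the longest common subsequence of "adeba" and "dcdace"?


LCS of "adeba" and "dcdace"
DP table:
           d    c    d    a    c    e
      0    0    0    0    0    0    0
  a   0    0    0    0    1    1    1
  d   0    1    1    1    1    1    1
  e   0    1    1    1    1    1    2
  b   0    1    1    1    1    1    2
  a   0    1    1    1    2    2    2
LCS length = dp[5][6] = 2

2


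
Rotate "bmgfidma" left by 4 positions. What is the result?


Input: "bmgfidma", rotate left by 4
First 4 characters: "bmgf"
Remaining characters: "idma"
Concatenate remaining + first: "idma" + "bmgf" = "idmabmgf"

idmabmgf


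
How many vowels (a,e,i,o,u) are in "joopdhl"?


Input: joopdhl
Checking each character:
  'j' at position 0: consonant
  'o' at position 1: vowel (running total: 1)
  'o' at position 2: vowel (running total: 2)
  'p' at position 3: consonant
  'd' at position 4: consonant
  'h' at position 5: consonant
  'l' at position 6: consonant
Total vowels: 2

2


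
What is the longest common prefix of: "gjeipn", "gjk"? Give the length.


Words: gjeipn, gjk
  Position 0: all 'g' => match
  Position 1: all 'j' => match
  Position 2: ('e', 'k') => mismatch, stop
LCP = "gj" (length 2)

2


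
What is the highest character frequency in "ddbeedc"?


Input: ddbeedc
Character counts:
  'b': 1
  'c': 1
  'd': 3
  'e': 2
Maximum frequency: 3

3


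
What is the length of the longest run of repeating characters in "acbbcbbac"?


Input: "acbbcbbac"
Scanning for longest run:
  Position 1 ('c'): new char, reset run to 1
  Position 2 ('b'): new char, reset run to 1
  Position 3 ('b'): continues run of 'b', length=2
  Position 4 ('c'): new char, reset run to 1
  Position 5 ('b'): new char, reset run to 1
  Position 6 ('b'): continues run of 'b', length=2
  Position 7 ('a'): new char, reset run to 1
  Position 8 ('c'): new char, reset run to 1
Longest run: 'b' with length 2

2


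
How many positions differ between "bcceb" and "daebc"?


Comparing "bcceb" and "daebc" position by position:
  Position 0: 'b' vs 'd' => DIFFER
  Position 1: 'c' vs 'a' => DIFFER
  Position 2: 'c' vs 'e' => DIFFER
  Position 3: 'e' vs 'b' => DIFFER
  Position 4: 'b' vs 'c' => DIFFER
Positions that differ: 5

5


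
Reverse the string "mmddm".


Input: mmddm
Reading characters right to left:
  Position 4: 'm'
  Position 3: 'd'
  Position 2: 'd'
  Position 1: 'm'
  Position 0: 'm'
Reversed: mddmm

mddmm


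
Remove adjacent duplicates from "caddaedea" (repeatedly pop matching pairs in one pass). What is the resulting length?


Input: caddaedea
Stack-based adjacent duplicate removal:
  Read 'c': push. Stack: c
  Read 'a': push. Stack: ca
  Read 'd': push. Stack: cad
  Read 'd': matches stack top 'd' => pop. Stack: ca
  Read 'a': matches stack top 'a' => pop. Stack: c
  Read 'e': push. Stack: ce
  Read 'd': push. Stack: ced
  Read 'e': push. Stack: cede
  Read 'a': push. Stack: cedea
Final stack: "cedea" (length 5)

5


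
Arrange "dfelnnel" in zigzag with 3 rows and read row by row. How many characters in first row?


Zigzag "dfelnnel" into 3 rows:
Placing characters:
  'd' => row 0
  'f' => row 1
  'e' => row 2
  'l' => row 1
  'n' => row 0
  'n' => row 1
  'e' => row 2
  'l' => row 1
Rows:
  Row 0: "dn"
  Row 1: "flnl"
  Row 2: "ee"
First row length: 2

2


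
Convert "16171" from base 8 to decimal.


Input: "16171" in base 8
Positional expansion:
  Digit '1' (value 1) x 8^4 = 4096
  Digit '6' (value 6) x 8^3 = 3072
  Digit '1' (value 1) x 8^2 = 64
  Digit '7' (value 7) x 8^1 = 56
  Digit '1' (value 1) x 8^0 = 1
Sum = 7289

7289


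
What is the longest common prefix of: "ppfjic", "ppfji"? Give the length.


Words: ppfjic, ppfji
  Position 0: all 'p' => match
  Position 1: all 'p' => match
  Position 2: all 'f' => match
  Position 3: all 'j' => match
  Position 4: all 'i' => match
LCP = "ppfji" (length 5)

5


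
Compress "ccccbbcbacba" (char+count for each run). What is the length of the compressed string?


Input: ccccbbcbacba
Runs:
  'c' x 4 => "c4"
  'b' x 2 => "b2"
  'c' x 1 => "c1"
  'b' x 1 => "b1"
  'a' x 1 => "a1"
  'c' x 1 => "c1"
  'b' x 1 => "b1"
  'a' x 1 => "a1"
Compressed: "c4b2c1b1a1c1b1a1"
Compressed length: 16

16


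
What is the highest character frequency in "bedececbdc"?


Input: bedececbdc
Character counts:
  'b': 2
  'c': 3
  'd': 2
  'e': 3
Maximum frequency: 3

3
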